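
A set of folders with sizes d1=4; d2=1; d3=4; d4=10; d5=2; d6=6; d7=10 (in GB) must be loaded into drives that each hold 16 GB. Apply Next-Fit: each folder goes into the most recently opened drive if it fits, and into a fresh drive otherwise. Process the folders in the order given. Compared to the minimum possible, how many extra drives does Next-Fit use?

Next-Fit: [4,1,4] [10,2] [6,10] → 3 drives.
Total size 37 GB; any packing needs at least ⌈37/16⌉ = 3 drives.
So 3 is already optimal.

0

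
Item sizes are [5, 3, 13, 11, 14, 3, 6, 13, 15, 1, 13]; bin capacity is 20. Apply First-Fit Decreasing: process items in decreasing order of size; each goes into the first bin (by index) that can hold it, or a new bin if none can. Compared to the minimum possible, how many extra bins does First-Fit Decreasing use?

0

First-Fit Decreasing: [15,5] [14,6] [13,3,3,1] [13] [13] [11] → 6 bins.
6 items exceed 10 (half the capacity), and no two of those can share a bin, so at least 6 bins are needed.
So 6 is already optimal.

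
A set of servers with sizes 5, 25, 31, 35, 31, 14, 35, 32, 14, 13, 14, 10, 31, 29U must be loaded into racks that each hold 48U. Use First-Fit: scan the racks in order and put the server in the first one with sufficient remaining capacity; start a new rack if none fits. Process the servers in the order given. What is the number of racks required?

Put 5U in rack 1; 43U remain.
Put 25U in rack 1; 18U remain.
Put 31U in rack 2; 17U remain.
Put 35U in rack 3; 13U remain.
Put 31U in rack 4; 17U remain.
Put 14U in rack 1; 4U remain.
Put 35U in rack 5; 13U remain.
Put 32U in rack 6; 16U remain.
Put 14U in rack 2; 3U remain.
Put 13U in rack 3; 0U remain.
Put 14U in rack 4; 3U remain.
Put 10U in rack 5; 3U remain.
Put 31U in rack 7; 17U remain.
Put 29U in rack 8; 19U remain.
Final racks: [5,25,14] [31,14] [35,13] [31,14] [35,10] [32] [31] [29].

8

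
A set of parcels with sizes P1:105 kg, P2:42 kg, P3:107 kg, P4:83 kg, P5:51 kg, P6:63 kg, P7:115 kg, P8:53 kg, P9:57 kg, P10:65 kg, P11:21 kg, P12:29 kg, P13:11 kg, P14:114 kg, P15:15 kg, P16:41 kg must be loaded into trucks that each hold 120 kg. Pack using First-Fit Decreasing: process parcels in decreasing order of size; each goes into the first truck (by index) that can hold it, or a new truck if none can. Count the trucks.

9 trucks

Sorted descending: 115, 114, 107, 105, 83, 65, 63, 57, 53, 51, 42, 41, 29, 21, 15, 11.
truck 1: place 115 kg, 5 kg left
truck 2: place 114 kg, 6 kg left
truck 3: place 107 kg, 13 kg left
truck 4: place 105 kg, 15 kg left
truck 5: place 83 kg, 37 kg left
truck 6: place 65 kg, 55 kg left
truck 7: place 63 kg, 57 kg left
truck 7: place 57 kg, 0 kg left
truck 6: place 53 kg, 2 kg left
truck 8: place 51 kg, 69 kg left
truck 8: place 42 kg, 27 kg left
truck 9: place 41 kg, 79 kg left
truck 5: place 29 kg, 8 kg left
truck 8: place 21 kg, 6 kg left
truck 4: place 15 kg, 0 kg left
truck 3: place 11 kg, 2 kg left
Final trucks: [115] [114] [107,11] [105,15] [83,29] [65,53] [63,57] [51,42,21] [41].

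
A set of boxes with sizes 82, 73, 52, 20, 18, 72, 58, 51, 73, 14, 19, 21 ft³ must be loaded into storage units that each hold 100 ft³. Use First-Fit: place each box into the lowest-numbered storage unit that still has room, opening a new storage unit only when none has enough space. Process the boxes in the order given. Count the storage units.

7

storage unit 1: place 82 ft³, 18 ft³ left
storage unit 2: place 73 ft³, 27 ft³ left
storage unit 3: place 52 ft³, 48 ft³ left
storage unit 2: place 20 ft³, 7 ft³ left
storage unit 1: place 18 ft³, 0 ft³ left
storage unit 4: place 72 ft³, 28 ft³ left
storage unit 5: place 58 ft³, 42 ft³ left
storage unit 6: place 51 ft³, 49 ft³ left
storage unit 7: place 73 ft³, 27 ft³ left
storage unit 3: place 14 ft³, 34 ft³ left
storage unit 3: place 19 ft³, 15 ft³ left
storage unit 4: place 21 ft³, 7 ft³ left
Final storage units: [82,18] [73,20] [52,14,19] [72,21] [58] [51] [73].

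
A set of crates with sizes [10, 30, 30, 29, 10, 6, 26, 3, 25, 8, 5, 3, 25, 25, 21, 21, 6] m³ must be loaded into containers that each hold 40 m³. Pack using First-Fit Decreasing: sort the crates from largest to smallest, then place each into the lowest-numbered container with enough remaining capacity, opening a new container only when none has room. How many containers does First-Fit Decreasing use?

9 containers

Sorted descending: 30, 30, 29, 26, 25, 25, 25, 21, 21, 10, 10, 8, 6, 6, 5, 3, 3.
container 1: place 30 m³, 10 m³ left
container 2: place 30 m³, 10 m³ left
container 3: place 29 m³, 11 m³ left
container 4: place 26 m³, 14 m³ left
container 5: place 25 m³, 15 m³ left
container 6: place 25 m³, 15 m³ left
container 7: place 25 m³, 15 m³ left
container 8: place 21 m³, 19 m³ left
container 9: place 21 m³, 19 m³ left
container 1: place 10 m³, 0 m³ left
container 2: place 10 m³, 0 m³ left
container 3: place 8 m³, 3 m³ left
container 4: place 6 m³, 8 m³ left
container 4: place 6 m³, 2 m³ left
container 5: place 5 m³, 10 m³ left
container 3: place 3 m³, 0 m³ left
container 5: place 3 m³, 7 m³ left
Final containers: [30,10] [30,10] [29,8,3] [26,6,6] [25,5,3] [25] [25] [21] [21].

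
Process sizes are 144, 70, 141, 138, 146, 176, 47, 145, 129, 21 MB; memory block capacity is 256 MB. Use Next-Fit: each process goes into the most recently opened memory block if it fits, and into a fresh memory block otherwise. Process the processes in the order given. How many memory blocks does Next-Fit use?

144 MB → memory block 1 (remaining 112 MB)
70 MB → memory block 1 (remaining 42 MB)
141 MB → memory block 2 (remaining 115 MB)
138 MB → memory block 3 (remaining 118 MB)
146 MB → memory block 4 (remaining 110 MB)
176 MB → memory block 5 (remaining 80 MB)
47 MB → memory block 5 (remaining 33 MB)
145 MB → memory block 6 (remaining 111 MB)
129 MB → memory block 7 (remaining 127 MB)
21 MB → memory block 7 (remaining 106 MB)

7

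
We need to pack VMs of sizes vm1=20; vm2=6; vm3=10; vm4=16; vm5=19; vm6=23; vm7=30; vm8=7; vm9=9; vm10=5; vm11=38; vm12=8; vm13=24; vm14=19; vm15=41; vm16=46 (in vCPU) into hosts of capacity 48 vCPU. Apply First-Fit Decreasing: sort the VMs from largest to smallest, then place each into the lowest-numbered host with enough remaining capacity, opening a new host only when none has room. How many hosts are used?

7 hosts

Sorted descending: 46, 41, 38, 30, 24, 23, 20, 19, 19, 16, 10, 9, 8, 7, 6, 5.
46 vCPU → host 1 (remaining 2 vCPU)
41 vCPU → host 2 (remaining 7 vCPU)
38 vCPU → host 3 (remaining 10 vCPU)
30 vCPU → host 4 (remaining 18 vCPU)
24 vCPU → host 5 (remaining 24 vCPU)
23 vCPU → host 5 (remaining 1 vCPU)
20 vCPU → host 6 (remaining 28 vCPU)
19 vCPU → host 6 (remaining 9 vCPU)
19 vCPU → host 7 (remaining 29 vCPU)
16 vCPU → host 4 (remaining 2 vCPU)
10 vCPU → host 3 (remaining 0 vCPU)
9 vCPU → host 6 (remaining 0 vCPU)
8 vCPU → host 7 (remaining 21 vCPU)
7 vCPU → host 2 (remaining 0 vCPU)
6 vCPU → host 7 (remaining 15 vCPU)
5 vCPU → host 7 (remaining 10 vCPU)
Final hosts: [46] [41,7] [38,10] [30,16] [24,23] [20,19,9] [19,8,6,5].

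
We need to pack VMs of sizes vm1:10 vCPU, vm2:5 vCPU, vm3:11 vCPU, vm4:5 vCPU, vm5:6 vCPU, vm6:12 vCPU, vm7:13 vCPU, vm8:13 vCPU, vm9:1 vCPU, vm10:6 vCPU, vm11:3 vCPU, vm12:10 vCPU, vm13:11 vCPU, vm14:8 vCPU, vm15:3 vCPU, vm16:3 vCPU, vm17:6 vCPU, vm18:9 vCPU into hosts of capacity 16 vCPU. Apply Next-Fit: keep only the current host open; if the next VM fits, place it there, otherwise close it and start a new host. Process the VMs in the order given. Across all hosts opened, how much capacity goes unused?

41

host 1: place vm1 (10 vCPU), 6 vCPU left
host 1: place vm2 (5 vCPU), 1 vCPU left
host 2: place vm3 (11 vCPU), 5 vCPU left
host 2: place vm4 (5 vCPU), 0 vCPU left
host 3: place vm5 (6 vCPU), 10 vCPU left
host 4: place vm6 (12 vCPU), 4 vCPU left
host 5: place vm7 (13 vCPU), 3 vCPU left
host 6: place vm8 (13 vCPU), 3 vCPU left
host 6: place vm9 (1 vCPU), 2 vCPU left
host 7: place vm10 (6 vCPU), 10 vCPU left
host 7: place vm11 (3 vCPU), 7 vCPU left
host 8: place vm12 (10 vCPU), 6 vCPU left
host 9: place vm13 (11 vCPU), 5 vCPU left
host 10: place vm14 (8 vCPU), 8 vCPU left
host 10: place vm15 (3 vCPU), 5 vCPU left
host 10: place vm16 (3 vCPU), 2 vCPU left
host 11: place vm17 (6 vCPU), 10 vCPU left
host 11: place vm18 (9 vCPU), 1 vCPU left
11 hosts × 16 vCPU = 176 vCPU; used 135 vCPU; unused 41 vCPU.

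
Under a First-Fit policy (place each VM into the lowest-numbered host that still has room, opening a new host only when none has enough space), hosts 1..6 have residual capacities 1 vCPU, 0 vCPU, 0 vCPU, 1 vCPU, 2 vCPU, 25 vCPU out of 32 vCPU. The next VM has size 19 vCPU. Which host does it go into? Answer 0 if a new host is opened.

Hosts with room: host 6 (25 vCPU).
The first with room is host 6.

6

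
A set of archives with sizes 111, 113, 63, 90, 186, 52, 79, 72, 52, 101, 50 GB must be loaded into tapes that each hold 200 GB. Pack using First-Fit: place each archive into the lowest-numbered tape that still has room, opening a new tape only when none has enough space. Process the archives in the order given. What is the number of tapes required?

Put 111 GB in tape 1; 89 GB remain.
Put 113 GB in tape 2; 87 GB remain.
Put 63 GB in tape 1; 26 GB remain.
Put 90 GB in tape 3; 110 GB remain.
Put 186 GB in tape 4; 14 GB remain.
Put 52 GB in tape 2; 35 GB remain.
Put 79 GB in tape 3; 31 GB remain.
Put 72 GB in tape 5; 128 GB remain.
Put 52 GB in tape 5; 76 GB remain.
Put 101 GB in tape 6; 99 GB remain.
Put 50 GB in tape 5; 26 GB remain.

6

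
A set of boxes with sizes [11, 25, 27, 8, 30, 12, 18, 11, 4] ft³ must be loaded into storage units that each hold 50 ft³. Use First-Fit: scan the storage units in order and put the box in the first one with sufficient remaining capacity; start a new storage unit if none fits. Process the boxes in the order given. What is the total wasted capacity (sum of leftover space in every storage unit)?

Put 11 ft³ in storage unit 1; 39 ft³ remain.
Put 25 ft³ in storage unit 1; 14 ft³ remain.
Put 27 ft³ in storage unit 2; 23 ft³ remain.
Put 8 ft³ in storage unit 1; 6 ft³ remain.
Put 30 ft³ in storage unit 3; 20 ft³ remain.
Put 12 ft³ in storage unit 2; 11 ft³ remain.
Put 18 ft³ in storage unit 3; 2 ft³ remain.
Put 11 ft³ in storage unit 2; 0 ft³ remain.
Put 4 ft³ in storage unit 1; 2 ft³ remain.
3 storage units × 50 ft³ = 150 ft³; used 146 ft³; unused 4 ft³.

4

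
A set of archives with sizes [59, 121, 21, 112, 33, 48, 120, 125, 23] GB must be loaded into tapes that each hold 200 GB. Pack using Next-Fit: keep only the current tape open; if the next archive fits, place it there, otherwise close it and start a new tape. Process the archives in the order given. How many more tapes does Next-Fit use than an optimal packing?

0

Next-Fit: [59,121] [21,112,33] [48,120] [125,23] → 4 tapes.
Total size 662 GB; any packing needs at least ⌈662/200⌉ = 4 tapes.
So 4 is already optimal.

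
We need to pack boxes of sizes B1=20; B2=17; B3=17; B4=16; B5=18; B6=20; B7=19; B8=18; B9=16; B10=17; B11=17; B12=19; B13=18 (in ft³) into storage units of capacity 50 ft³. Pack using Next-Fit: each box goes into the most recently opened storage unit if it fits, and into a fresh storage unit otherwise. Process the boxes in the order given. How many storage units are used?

Put B1 (20 ft³) in storage unit 1; 30 ft³ remain.
Put B2 (17 ft³) in storage unit 1; 13 ft³ remain.
Put B3 (17 ft³) in storage unit 2; 33 ft³ remain.
Put B4 (16 ft³) in storage unit 2; 17 ft³ remain.
Put B5 (18 ft³) in storage unit 3; 32 ft³ remain.
Put B6 (20 ft³) in storage unit 3; 12 ft³ remain.
Put B7 (19 ft³) in storage unit 4; 31 ft³ remain.
Put B8 (18 ft³) in storage unit 4; 13 ft³ remain.
Put B9 (16 ft³) in storage unit 5; 34 ft³ remain.
Put B10 (17 ft³) in storage unit 5; 17 ft³ remain.
Put B11 (17 ft³) in storage unit 5; 0 ft³ remain.
Put B12 (19 ft³) in storage unit 6; 31 ft³ remain.
Put B13 (18 ft³) in storage unit 6; 13 ft³ remain.
Final storage units: [20,17] [17,16] [18,20] [19,18] [16,17,17] [19,18].

6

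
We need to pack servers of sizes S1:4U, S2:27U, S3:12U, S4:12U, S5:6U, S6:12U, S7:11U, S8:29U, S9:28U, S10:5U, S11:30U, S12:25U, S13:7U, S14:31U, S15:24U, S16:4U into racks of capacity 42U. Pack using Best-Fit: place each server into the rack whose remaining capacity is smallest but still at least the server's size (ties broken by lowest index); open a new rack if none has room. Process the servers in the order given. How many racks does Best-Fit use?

Put S1 (4U) in rack 1; 38U remain.
Put S2 (27U) in rack 1; 11U remain.
Put S3 (12U) in rack 2; 30U remain.
Put S4 (12U) in rack 2; 18U remain.
Put S5 (6U) in rack 1; 5U remain.
Put S6 (12U) in rack 2; 6U remain.
Put S7 (11U) in rack 3; 31U remain.
Put S8 (29U) in rack 3; 2U remain.
Put S9 (28U) in rack 4; 14U remain.
Put S10 (5U) in rack 1; 0U remain.
Put S11 (30U) in rack 5; 12U remain.
Put S12 (25U) in rack 6; 17U remain.
Put S13 (7U) in rack 5; 5U remain.
Put S14 (31U) in rack 7; 11U remain.
Put S15 (24U) in rack 8; 18U remain.
Put S16 (4U) in rack 5; 1U remain.
Final racks: [4,27,6,5] [12,12,12] [11,29] [28] [30,7,4] [25] [31] [24].

8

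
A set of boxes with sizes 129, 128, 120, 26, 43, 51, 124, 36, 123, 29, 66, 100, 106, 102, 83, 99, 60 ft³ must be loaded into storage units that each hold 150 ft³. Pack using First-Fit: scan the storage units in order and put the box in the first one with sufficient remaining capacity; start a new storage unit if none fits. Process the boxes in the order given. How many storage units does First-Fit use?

129 ft³ → storage unit 1 (remaining 21 ft³)
128 ft³ → storage unit 2 (remaining 22 ft³)
120 ft³ → storage unit 3 (remaining 30 ft³)
26 ft³ → storage unit 3 (remaining 4 ft³)
43 ft³ → storage unit 4 (remaining 107 ft³)
51 ft³ → storage unit 4 (remaining 56 ft³)
124 ft³ → storage unit 5 (remaining 26 ft³)
36 ft³ → storage unit 4 (remaining 20 ft³)
123 ft³ → storage unit 6 (remaining 27 ft³)
29 ft³ → storage unit 7 (remaining 121 ft³)
66 ft³ → storage unit 7 (remaining 55 ft³)
100 ft³ → storage unit 8 (remaining 50 ft³)
106 ft³ → storage unit 9 (remaining 44 ft³)
102 ft³ → storage unit 10 (remaining 48 ft³)
83 ft³ → storage unit 11 (remaining 67 ft³)
99 ft³ → storage unit 12 (remaining 51 ft³)
60 ft³ → storage unit 11 (remaining 7 ft³)

12 storage units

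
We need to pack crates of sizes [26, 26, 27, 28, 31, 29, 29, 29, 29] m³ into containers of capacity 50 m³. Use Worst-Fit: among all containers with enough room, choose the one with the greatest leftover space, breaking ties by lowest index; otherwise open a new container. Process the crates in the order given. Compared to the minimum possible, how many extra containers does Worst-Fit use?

Worst-Fit: [26] [26] [27] [28] [31] [29] [29] [29] [29] → 9 containers.
9 crates exceed 25 m³ (half the capacity), and no two of those can share a container, so at least 9 containers are needed.
So 9 is already optimal.

0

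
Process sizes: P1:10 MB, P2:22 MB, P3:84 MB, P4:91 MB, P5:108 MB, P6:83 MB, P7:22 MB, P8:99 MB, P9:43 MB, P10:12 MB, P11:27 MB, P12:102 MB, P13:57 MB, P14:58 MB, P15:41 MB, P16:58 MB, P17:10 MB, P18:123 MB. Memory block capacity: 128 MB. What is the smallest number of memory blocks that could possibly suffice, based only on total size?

9 memory blocks

Total size = 10 + 22 + 84 + 91 + 108 + 83 + 22 + 99 + 43 + 12 + 27 + 102 + 57 + 58 + 41 + 58 + 10 + 123 = 1050 MB.
⌈1050 / 128⌉ = 9.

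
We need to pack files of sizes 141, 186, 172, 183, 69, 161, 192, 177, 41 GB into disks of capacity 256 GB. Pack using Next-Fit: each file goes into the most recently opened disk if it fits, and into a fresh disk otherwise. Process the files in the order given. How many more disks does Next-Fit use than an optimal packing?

Next-Fit: [141] [186] [172] [183,69] [161] [192] [177,41] → 7 disks.
7 files exceed 128 GB (half the capacity), and no two of those can share a disk, so at least 7 disks are needed.
So 7 is already optimal.

0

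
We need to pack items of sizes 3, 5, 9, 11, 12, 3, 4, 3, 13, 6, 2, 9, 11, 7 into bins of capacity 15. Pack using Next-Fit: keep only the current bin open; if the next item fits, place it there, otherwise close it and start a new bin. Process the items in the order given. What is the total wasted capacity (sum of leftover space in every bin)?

52

Put 3 in bin 1; 12 remain.
Put 5 in bin 1; 7 remain.
Put 9 in bin 2; 6 remain.
Put 11 in bin 3; 4 remain.
Put 12 in bin 4; 3 remain.
Put 3 in bin 4; 0 remain.
Put 4 in bin 5; 11 remain.
Put 3 in bin 5; 8 remain.
Put 13 in bin 6; 2 remain.
Put 6 in bin 7; 9 remain.
Put 2 in bin 7; 7 remain.
Put 9 in bin 8; 6 remain.
Put 11 in bin 9; 4 remain.
Put 7 in bin 10; 8 remain.
10 bins × 15 = 150; used 98; unused 52.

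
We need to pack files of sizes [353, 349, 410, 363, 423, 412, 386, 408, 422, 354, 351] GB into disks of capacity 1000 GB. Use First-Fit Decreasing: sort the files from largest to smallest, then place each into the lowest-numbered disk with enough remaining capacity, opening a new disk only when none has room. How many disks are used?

Sorted descending: 423, 422, 412, 410, 408, 386, 363, 354, 353, 351, 349.
423 GB → disk 1 (remaining 577 GB)
422 GB → disk 1 (remaining 155 GB)
412 GB → disk 2 (remaining 588 GB)
410 GB → disk 2 (remaining 178 GB)
408 GB → disk 3 (remaining 592 GB)
386 GB → disk 3 (remaining 206 GB)
363 GB → disk 4 (remaining 637 GB)
354 GB → disk 4 (remaining 283 GB)
353 GB → disk 5 (remaining 647 GB)
351 GB → disk 5 (remaining 296 GB)
349 GB → disk 6 (remaining 651 GB)

6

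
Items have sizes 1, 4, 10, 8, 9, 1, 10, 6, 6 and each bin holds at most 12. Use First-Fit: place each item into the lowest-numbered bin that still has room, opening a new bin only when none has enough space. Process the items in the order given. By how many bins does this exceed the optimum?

First-Fit: [1,4,1,6] [10] [8] [9] [10] [6] → 6 bins.
Total size 55; any packing needs at least ⌈55/12⌉ = 5 bins.
An optimal packing achieves that bound: [10,1,1] [10] [9] [8,4] [6,6] → 5 bins.
Excess: 6 − 5 = 1.

1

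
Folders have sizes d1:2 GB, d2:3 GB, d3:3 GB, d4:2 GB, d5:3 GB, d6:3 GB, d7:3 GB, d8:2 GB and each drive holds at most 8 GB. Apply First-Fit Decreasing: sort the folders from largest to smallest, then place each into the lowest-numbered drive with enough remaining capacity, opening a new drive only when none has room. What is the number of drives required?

Sorted descending: 3, 3, 3, 3, 3, 2, 2, 2.
drive 1: place 3 GB, 5 GB left
drive 1: place 3 GB, 2 GB left
drive 2: place 3 GB, 5 GB left
drive 2: place 3 GB, 2 GB left
drive 3: place 3 GB, 5 GB left
drive 1: place 2 GB, 0 GB left
drive 2: place 2 GB, 0 GB left
drive 3: place 2 GB, 3 GB left

3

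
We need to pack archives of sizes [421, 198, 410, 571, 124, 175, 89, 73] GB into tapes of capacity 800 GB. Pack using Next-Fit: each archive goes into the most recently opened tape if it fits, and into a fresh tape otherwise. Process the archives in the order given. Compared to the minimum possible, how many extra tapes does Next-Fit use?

1

Next-Fit: [421,198] [410] [571,124] [175,89,73] → 4 tapes.
Total size 2061 GB; any packing needs at least ⌈2061/800⌉ = 3 tapes.
An optimal packing achieves that bound: [571,198] [421,175,124,73] [410,89] → 3 tapes.
Excess: 4 − 3 = 1.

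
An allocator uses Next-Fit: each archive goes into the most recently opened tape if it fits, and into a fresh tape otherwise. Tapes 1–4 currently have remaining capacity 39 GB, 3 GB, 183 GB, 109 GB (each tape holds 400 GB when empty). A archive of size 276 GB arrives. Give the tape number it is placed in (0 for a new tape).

Next-Fit only looks at tape 4, which has 109 GB free.
276 GB does not fit, so a new tape is opened.

0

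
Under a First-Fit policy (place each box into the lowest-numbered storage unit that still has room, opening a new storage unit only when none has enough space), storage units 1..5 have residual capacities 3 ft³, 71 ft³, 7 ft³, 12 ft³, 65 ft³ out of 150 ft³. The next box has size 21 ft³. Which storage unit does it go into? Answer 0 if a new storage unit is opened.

2

Storage units with room: storage unit 2 (71 ft³), storage unit 5 (65 ft³).
The first with room is storage unit 2.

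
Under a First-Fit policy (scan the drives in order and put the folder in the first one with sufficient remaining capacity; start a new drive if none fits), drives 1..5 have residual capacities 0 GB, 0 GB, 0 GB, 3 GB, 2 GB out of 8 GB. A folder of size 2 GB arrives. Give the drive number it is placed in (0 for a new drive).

4

Drives with room: drive 4 (3 GB), drive 5 (2 GB).
The first with room is drive 4.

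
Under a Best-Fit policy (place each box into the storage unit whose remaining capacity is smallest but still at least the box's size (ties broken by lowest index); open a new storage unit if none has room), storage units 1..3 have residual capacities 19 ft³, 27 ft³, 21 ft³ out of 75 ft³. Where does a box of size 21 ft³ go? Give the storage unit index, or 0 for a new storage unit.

3

Storage units with room: storage unit 2 (27 ft³), storage unit 3 (21 ft³).
Tightest fit is storage unit 3 with 21 ft³ free.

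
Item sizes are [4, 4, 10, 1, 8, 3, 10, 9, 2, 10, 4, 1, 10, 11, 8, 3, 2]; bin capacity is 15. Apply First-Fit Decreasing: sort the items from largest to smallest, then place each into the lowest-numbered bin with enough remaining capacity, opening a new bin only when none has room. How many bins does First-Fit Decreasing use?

Sorted descending: 11, 10, 10, 10, 10, 9, 8, 8, 4, 4, 4, 3, 3, 2, 2, 1, 1.
Put 11 in bin 1; 4 remain.
Put 10 in bin 2; 5 remain.
Put 10 in bin 3; 5 remain.
Put 10 in bin 4; 5 remain.
Put 10 in bin 5; 5 remain.
Put 9 in bin 6; 6 remain.
Put 8 in bin 7; 7 remain.
Put 8 in bin 8; 7 remain.
Put 4 in bin 1; 0 remain.
Put 4 in bin 2; 1 remain.
Put 4 in bin 3; 1 remain.
Put 3 in bin 4; 2 remain.
Put 3 in bin 5; 2 remain.
Put 2 in bin 4; 0 remain.
Put 2 in bin 5; 0 remain.
Put 1 in bin 2; 0 remain.
Put 1 in bin 3; 0 remain.
Final bins: [11,4] [10,4,1] [10,4,1] [10,3,2] [10,3,2] [9] [8] [8].

8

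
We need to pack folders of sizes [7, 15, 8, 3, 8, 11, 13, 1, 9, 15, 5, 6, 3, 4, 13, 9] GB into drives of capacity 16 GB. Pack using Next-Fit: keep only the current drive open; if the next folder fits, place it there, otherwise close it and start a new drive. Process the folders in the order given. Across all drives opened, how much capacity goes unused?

62

Put 7 GB in drive 1; 9 GB remain.
Put 15 GB in drive 2; 1 GB remain.
Put 8 GB in drive 3; 8 GB remain.
Put 3 GB in drive 3; 5 GB remain.
Put 8 GB in drive 4; 8 GB remain.
Put 11 GB in drive 5; 5 GB remain.
Put 13 GB in drive 6; 3 GB remain.
Put 1 GB in drive 6; 2 GB remain.
Put 9 GB in drive 7; 7 GB remain.
Put 15 GB in drive 8; 1 GB remain.
Put 5 GB in drive 9; 11 GB remain.
Put 6 GB in drive 9; 5 GB remain.
Put 3 GB in drive 9; 2 GB remain.
Put 4 GB in drive 10; 12 GB remain.
Put 13 GB in drive 11; 3 GB remain.
Put 9 GB in drive 12; 7 GB remain.
12 drives × 16 GB = 192 GB; used 130 GB; unused 62 GB.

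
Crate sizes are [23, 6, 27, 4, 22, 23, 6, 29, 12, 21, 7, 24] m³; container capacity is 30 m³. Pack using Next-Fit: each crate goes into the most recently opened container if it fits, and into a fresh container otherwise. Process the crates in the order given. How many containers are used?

8 containers

Put 23 m³ in container 1; 7 m³ remain.
Put 6 m³ in container 1; 1 m³ remain.
Put 27 m³ in container 2; 3 m³ remain.
Put 4 m³ in container 3; 26 m³ remain.
Put 22 m³ in container 3; 4 m³ remain.
Put 23 m³ in container 4; 7 m³ remain.
Put 6 m³ in container 4; 1 m³ remain.
Put 29 m³ in container 5; 1 m³ remain.
Put 12 m³ in container 6; 18 m³ remain.
Put 21 m³ in container 7; 9 m³ remain.
Put 7 m³ in container 7; 2 m³ remain.
Put 24 m³ in container 8; 6 m³ remain.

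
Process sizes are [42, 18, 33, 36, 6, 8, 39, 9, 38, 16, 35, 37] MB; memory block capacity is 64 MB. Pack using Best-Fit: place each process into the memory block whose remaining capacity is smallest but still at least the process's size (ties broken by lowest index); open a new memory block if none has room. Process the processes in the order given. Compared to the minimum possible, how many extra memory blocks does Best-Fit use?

0

Best-Fit: [42,18] [33] [36,6,8,9] [39,16] [38] [35] [37] → 7 memory blocks.
7 processes exceed 32 MB (half the capacity), and no two of those can share a memory block, so at least 7 memory blocks are needed.
So 7 is already optimal.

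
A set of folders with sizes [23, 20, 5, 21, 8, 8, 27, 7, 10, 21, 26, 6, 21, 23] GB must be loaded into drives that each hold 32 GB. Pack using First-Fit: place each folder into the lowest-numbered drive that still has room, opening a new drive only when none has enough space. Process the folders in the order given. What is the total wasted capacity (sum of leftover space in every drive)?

Put 23 GB in drive 1; 9 GB remain.
Put 20 GB in drive 2; 12 GB remain.
Put 5 GB in drive 1; 4 GB remain.
Put 21 GB in drive 3; 11 GB remain.
Put 8 GB in drive 2; 4 GB remain.
Put 8 GB in drive 3; 3 GB remain.
Put 27 GB in drive 4; 5 GB remain.
Put 7 GB in drive 5; 25 GB remain.
Put 10 GB in drive 5; 15 GB remain.
Put 21 GB in drive 6; 11 GB remain.
Put 26 GB in drive 7; 6 GB remain.
Put 6 GB in drive 5; 9 GB remain.
Put 21 GB in drive 8; 11 GB remain.
Put 23 GB in drive 9; 9 GB remain.
9 drives × 32 GB = 288 GB; used 226 GB; unused 62 GB.

62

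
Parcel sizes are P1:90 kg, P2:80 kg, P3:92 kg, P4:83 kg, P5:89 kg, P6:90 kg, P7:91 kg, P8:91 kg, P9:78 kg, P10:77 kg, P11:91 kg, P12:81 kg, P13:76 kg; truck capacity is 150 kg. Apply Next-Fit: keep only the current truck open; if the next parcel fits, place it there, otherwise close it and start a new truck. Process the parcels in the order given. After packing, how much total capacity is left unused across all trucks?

truck 1: place P1 (90 kg), 60 kg left
truck 2: place P2 (80 kg), 70 kg left
truck 3: place P3 (92 kg), 58 kg left
truck 4: place P4 (83 kg), 67 kg left
truck 5: place P5 (89 kg), 61 kg left
truck 6: place P6 (90 kg), 60 kg left
truck 7: place P7 (91 kg), 59 kg left
truck 8: place P8 (91 kg), 59 kg left
truck 9: place P9 (78 kg), 72 kg left
truck 10: place P10 (77 kg), 73 kg left
truck 11: place P11 (91 kg), 59 kg left
truck 12: place P12 (81 kg), 69 kg left
truck 13: place P13 (76 kg), 74 kg left
13 trucks × 150 kg = 1950 kg; used 1109 kg; unused 841 kg.

841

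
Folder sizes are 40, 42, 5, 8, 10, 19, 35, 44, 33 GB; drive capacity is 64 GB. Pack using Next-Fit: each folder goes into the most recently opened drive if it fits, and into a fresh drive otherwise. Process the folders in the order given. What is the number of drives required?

40 GB → drive 1 (remaining 24 GB)
42 GB → drive 2 (remaining 22 GB)
5 GB → drive 2 (remaining 17 GB)
8 GB → drive 2 (remaining 9 GB)
10 GB → drive 3 (remaining 54 GB)
19 GB → drive 3 (remaining 35 GB)
35 GB → drive 3 (remaining 0 GB)
44 GB → drive 4 (remaining 20 GB)
33 GB → drive 5 (remaining 31 GB)
Final drives: [40] [42,5,8] [10,19,35] [44] [33].

5 drives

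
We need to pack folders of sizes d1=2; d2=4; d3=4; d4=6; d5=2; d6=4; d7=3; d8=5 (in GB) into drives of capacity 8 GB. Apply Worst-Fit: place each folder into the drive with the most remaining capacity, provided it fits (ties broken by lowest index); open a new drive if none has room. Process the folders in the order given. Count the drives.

5 drives

Put d1 (2 GB) in drive 1; 6 GB remain.
Put d2 (4 GB) in drive 1; 2 GB remain.
Put d3 (4 GB) in drive 2; 4 GB remain.
Put d4 (6 GB) in drive 3; 2 GB remain.
Put d5 (2 GB) in drive 2; 2 GB remain.
Put d6 (4 GB) in drive 4; 4 GB remain.
Put d7 (3 GB) in drive 4; 1 GB remain.
Put d8 (5 GB) in drive 5; 3 GB remain.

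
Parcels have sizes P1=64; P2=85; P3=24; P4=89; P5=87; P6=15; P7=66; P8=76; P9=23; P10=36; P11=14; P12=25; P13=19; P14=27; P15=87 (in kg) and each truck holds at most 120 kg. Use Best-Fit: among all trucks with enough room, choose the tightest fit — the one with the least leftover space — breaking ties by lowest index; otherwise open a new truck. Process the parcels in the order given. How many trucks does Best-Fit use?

7 trucks

P1 (64 kg) → truck 1 (remaining 56 kg)
P2 (85 kg) → truck 2 (remaining 35 kg)
P3 (24 kg) → truck 2 (remaining 11 kg)
P4 (89 kg) → truck 3 (remaining 31 kg)
P5 (87 kg) → truck 4 (remaining 33 kg)
P6 (15 kg) → truck 3 (remaining 16 kg)
P7 (66 kg) → truck 5 (remaining 54 kg)
P8 (76 kg) → truck 6 (remaining 44 kg)
P9 (23 kg) → truck 4 (remaining 10 kg)
P10 (36 kg) → truck 6 (remaining 8 kg)
P11 (14 kg) → truck 3 (remaining 2 kg)
P12 (25 kg) → truck 5 (remaining 29 kg)
P13 (19 kg) → truck 5 (remaining 10 kg)
P14 (27 kg) → truck 1 (remaining 29 kg)
P15 (87 kg) → truck 7 (remaining 33 kg)
Final trucks: [64,27] [85,24] [89,15,14] [87,23] [66,25,19] [76,36] [87].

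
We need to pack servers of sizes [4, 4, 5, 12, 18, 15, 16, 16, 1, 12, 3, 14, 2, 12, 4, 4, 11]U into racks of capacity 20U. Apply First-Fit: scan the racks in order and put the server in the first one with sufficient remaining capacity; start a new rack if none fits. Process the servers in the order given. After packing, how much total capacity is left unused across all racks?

47

rack 1: place 4U, 16U left
rack 1: place 4U, 12U left
rack 1: place 5U, 7U left
rack 2: place 12U, 8U left
rack 3: place 18U, 2U left
rack 4: place 15U, 5U left
rack 5: place 16U, 4U left
rack 6: place 16U, 4U left
rack 1: place 1U, 6U left
rack 7: place 12U, 8U left
rack 1: place 3U, 3U left
rack 8: place 14U, 6U left
rack 1: place 2U, 1U left
rack 9: place 12U, 8U left
rack 2: place 4U, 4U left
rack 2: place 4U, 0U left
rack 10: place 11U, 9U left
10 racks × 20U = 200U; used 153U; unused 47U.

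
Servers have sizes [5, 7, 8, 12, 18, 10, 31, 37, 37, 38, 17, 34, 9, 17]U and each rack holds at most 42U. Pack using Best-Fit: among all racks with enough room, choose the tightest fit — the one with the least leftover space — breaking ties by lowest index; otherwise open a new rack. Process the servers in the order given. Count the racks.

8 racks

rack 1: place 5U, 37U left
rack 1: place 7U, 30U left
rack 1: place 8U, 22U left
rack 1: place 12U, 10U left
rack 2: place 18U, 24U left
rack 1: place 10U, 0U left
rack 3: place 31U, 11U left
rack 4: place 37U, 5U left
rack 5: place 37U, 5U left
rack 6: place 38U, 4U left
rack 2: place 17U, 7U left
rack 7: place 34U, 8U left
rack 3: place 9U, 2U left
rack 8: place 17U, 25U left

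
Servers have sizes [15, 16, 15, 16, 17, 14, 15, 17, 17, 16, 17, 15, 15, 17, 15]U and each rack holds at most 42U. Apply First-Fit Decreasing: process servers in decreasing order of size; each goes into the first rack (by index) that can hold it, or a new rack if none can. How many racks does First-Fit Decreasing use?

Sorted descending: 17, 17, 17, 17, 17, 16, 16, 16, 15, 15, 15, 15, 15, 15, 14.
17U → rack 1 (remaining 25U)
17U → rack 1 (remaining 8U)
17U → rack 2 (remaining 25U)
17U → rack 2 (remaining 8U)
17U → rack 3 (remaining 25U)
16U → rack 3 (remaining 9U)
16U → rack 4 (remaining 26U)
16U → rack 4 (remaining 10U)
15U → rack 5 (remaining 27U)
15U → rack 5 (remaining 12U)
15U → rack 6 (remaining 27U)
15U → rack 6 (remaining 12U)
15U → rack 7 (remaining 27U)
15U → rack 7 (remaining 12U)
14U → rack 8 (remaining 28U)

8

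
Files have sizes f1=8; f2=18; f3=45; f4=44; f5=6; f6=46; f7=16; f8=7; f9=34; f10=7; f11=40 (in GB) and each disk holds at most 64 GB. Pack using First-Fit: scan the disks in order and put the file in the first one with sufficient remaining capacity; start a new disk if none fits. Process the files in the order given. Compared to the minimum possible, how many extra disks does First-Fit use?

First-Fit: [8,18,6,16,7,7] [45] [44] [46] [34] [40] → 6 disks.
Total size 271 GB; any packing needs at least ⌈271/64⌉ = 5 disks.
An optimal packing achieves that bound: [46,18] [45,16] [44,8,7] [40,7,6] [34] → 5 disks.
Excess: 6 − 5 = 1.

1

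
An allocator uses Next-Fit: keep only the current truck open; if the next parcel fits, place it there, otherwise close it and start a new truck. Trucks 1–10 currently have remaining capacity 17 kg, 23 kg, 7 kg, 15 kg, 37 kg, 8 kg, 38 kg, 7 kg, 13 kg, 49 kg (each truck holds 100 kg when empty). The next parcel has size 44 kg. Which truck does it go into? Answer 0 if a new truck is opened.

Next-Fit only looks at truck 10, which has 49 kg free.
44 kg fits there.

10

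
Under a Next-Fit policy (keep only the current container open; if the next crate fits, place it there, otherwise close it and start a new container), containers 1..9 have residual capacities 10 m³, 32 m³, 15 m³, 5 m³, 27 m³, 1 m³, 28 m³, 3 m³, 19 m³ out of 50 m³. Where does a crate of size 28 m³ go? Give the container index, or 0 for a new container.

0

Next-Fit only looks at container 9, which has 19 m³ free.
28 m³ does not fit, so a new container is opened.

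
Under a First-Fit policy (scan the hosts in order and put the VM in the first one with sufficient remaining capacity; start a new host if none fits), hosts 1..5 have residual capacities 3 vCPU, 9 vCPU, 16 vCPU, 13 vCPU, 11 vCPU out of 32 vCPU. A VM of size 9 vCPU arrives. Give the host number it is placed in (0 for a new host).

Hosts with room: host 2 (9 vCPU), host 3 (16 vCPU), host 4 (13 vCPU), host 5 (11 vCPU).
The first with room is host 2.

2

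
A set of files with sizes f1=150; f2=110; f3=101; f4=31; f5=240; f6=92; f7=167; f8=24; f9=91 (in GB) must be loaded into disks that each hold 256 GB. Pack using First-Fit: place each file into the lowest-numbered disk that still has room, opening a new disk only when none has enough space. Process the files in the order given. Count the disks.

disk 1: place f1 (150 GB), 106 GB left
disk 2: place f2 (110 GB), 146 GB left
disk 1: place f3 (101 GB), 5 GB left
disk 2: place f4 (31 GB), 115 GB left
disk 3: place f5 (240 GB), 16 GB left
disk 2: place f6 (92 GB), 23 GB left
disk 4: place f7 (167 GB), 89 GB left
disk 4: place f8 (24 GB), 65 GB left
disk 5: place f9 (91 GB), 165 GB left

5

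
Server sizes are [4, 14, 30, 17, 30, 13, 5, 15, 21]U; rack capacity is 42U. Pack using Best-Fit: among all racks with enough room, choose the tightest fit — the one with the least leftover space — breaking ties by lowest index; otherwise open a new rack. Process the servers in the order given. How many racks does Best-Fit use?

5

rack 1: place 4U, 38U left
rack 1: place 14U, 24U left
rack 2: place 30U, 12U left
rack 1: place 17U, 7U left
rack 3: place 30U, 12U left
rack 4: place 13U, 29U left
rack 1: place 5U, 2U left
rack 4: place 15U, 14U left
rack 5: place 21U, 21U left
Final racks: [4,14,17,5] [30] [30] [13,15] [21].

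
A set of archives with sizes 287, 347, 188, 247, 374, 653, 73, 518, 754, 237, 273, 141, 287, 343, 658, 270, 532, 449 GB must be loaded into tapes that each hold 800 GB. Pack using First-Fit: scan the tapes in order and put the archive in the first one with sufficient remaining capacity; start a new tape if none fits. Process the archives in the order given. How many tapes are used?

10 tapes

tape 1: place 287 GB, 513 GB left
tape 1: place 347 GB, 166 GB left
tape 2: place 188 GB, 612 GB left
tape 2: place 247 GB, 365 GB left
tape 3: place 374 GB, 426 GB left
tape 4: place 653 GB, 147 GB left
tape 1: place 73 GB, 93 GB left
tape 5: place 518 GB, 282 GB left
tape 6: place 754 GB, 46 GB left
tape 2: place 237 GB, 128 GB left
tape 3: place 273 GB, 153 GB left
tape 3: place 141 GB, 12 GB left
tape 7: place 287 GB, 513 GB left
tape 7: place 343 GB, 170 GB left
tape 8: place 658 GB, 142 GB left
tape 5: place 270 GB, 12 GB left
tape 9: place 532 GB, 268 GB left
tape 10: place 449 GB, 351 GB left
Final tapes: [287,347,73] [188,247,237] [374,273,141] [653] [518,270] [754] [287,343] [658] [532] [449].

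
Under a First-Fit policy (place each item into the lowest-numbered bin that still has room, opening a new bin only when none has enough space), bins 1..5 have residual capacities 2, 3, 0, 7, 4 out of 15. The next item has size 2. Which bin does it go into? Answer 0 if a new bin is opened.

1

Bins with room: bin 1 (2), bin 2 (3), bin 4 (7), bin 5 (4).
The first with room is bin 1.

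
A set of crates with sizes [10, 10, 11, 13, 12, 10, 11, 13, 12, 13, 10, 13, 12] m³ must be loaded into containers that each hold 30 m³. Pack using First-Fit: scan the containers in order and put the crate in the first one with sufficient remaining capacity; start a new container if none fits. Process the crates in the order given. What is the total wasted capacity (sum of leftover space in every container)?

30

Put 10 m³ in container 1; 20 m³ remain.
Put 10 m³ in container 1; 10 m³ remain.
Put 11 m³ in container 2; 19 m³ remain.
Put 13 m³ in container 2; 6 m³ remain.
Put 12 m³ in container 3; 18 m³ remain.
Put 10 m³ in container 1; 0 m³ remain.
Put 11 m³ in container 3; 7 m³ remain.
Put 13 m³ in container 4; 17 m³ remain.
Put 12 m³ in container 4; 5 m³ remain.
Put 13 m³ in container 5; 17 m³ remain.
Put 10 m³ in container 5; 7 m³ remain.
Put 13 m³ in container 6; 17 m³ remain.
Put 12 m³ in container 6; 5 m³ remain.
6 containers × 30 m³ = 180 m³; used 150 m³; unused 30 m³.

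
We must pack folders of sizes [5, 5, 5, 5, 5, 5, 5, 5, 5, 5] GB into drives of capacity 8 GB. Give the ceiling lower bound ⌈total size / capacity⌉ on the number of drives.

Total size = 5 + 5 + 5 + 5 + 5 + 5 + 5 + 5 + 5 + 5 = 50 GB.
⌈50 / 8⌉ = 7.

7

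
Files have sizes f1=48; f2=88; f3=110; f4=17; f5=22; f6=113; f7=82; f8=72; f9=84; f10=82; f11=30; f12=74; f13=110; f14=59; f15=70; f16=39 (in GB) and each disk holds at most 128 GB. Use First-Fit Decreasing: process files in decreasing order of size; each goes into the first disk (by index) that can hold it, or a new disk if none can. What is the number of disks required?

11 disks

Sorted descending: 113, 110, 110, 88, 84, 82, 82, 74, 72, 70, 59, 48, 39, 30, 22, 17.
Put 113 GB in disk 1; 15 GB remain.
Put 110 GB in disk 2; 18 GB remain.
Put 110 GB in disk 3; 18 GB remain.
Put 88 GB in disk 4; 40 GB remain.
Put 84 GB in disk 5; 44 GB remain.
Put 82 GB in disk 6; 46 GB remain.
Put 82 GB in disk 7; 46 GB remain.
Put 74 GB in disk 8; 54 GB remain.
Put 72 GB in disk 9; 56 GB remain.
Put 70 GB in disk 10; 58 GB remain.
Put 59 GB in disk 11; 69 GB remain.
Put 48 GB in disk 8; 6 GB remain.
Put 39 GB in disk 4; 1 GB remain.
Put 30 GB in disk 5; 14 GB remain.
Put 22 GB in disk 6; 24 GB remain.
Put 17 GB in disk 2; 1 GB remain.
Final disks: [113] [110,17] [110] [88,39] [84,30] [82,22] [82] [74,48] [72] [70] [59].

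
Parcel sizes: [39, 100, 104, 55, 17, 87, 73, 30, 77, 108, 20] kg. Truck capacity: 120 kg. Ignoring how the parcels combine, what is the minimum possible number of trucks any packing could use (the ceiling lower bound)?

6 trucks

Total size = 39 + 100 + 104 + 55 + 17 + 87 + 73 + 30 + 77 + 108 + 20 = 710 kg.
⌈710 / 120⌉ = 6.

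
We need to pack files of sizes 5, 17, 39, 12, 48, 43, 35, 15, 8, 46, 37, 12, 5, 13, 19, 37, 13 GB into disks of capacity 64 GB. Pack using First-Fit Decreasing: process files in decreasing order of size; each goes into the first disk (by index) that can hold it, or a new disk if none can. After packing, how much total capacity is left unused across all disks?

44

Sorted descending: 48, 46, 43, 39, 37, 37, 35, 19, 17, 15, 13, 13, 12, 12, 8, 5, 5.
Put 48 GB in disk 1; 16 GB remain.
Put 46 GB in disk 2; 18 GB remain.
Put 43 GB in disk 3; 21 GB remain.
Put 39 GB in disk 4; 25 GB remain.
Put 37 GB in disk 5; 27 GB remain.
Put 37 GB in disk 6; 27 GB remain.
Put 35 GB in disk 7; 29 GB remain.
Put 19 GB in disk 3; 2 GB remain.
Put 17 GB in disk 2; 1 GB remain.
Put 15 GB in disk 1; 1 GB remain.
Put 13 GB in disk 4; 12 GB remain.
Put 13 GB in disk 5; 14 GB remain.
Put 12 GB in disk 4; 0 GB remain.
Put 12 GB in disk 5; 2 GB remain.
Put 8 GB in disk 6; 19 GB remain.
Put 5 GB in disk 6; 14 GB remain.
Put 5 GB in disk 6; 9 GB remain.
7 disks × 64 GB = 448 GB; used 404 GB; unused 44 GB.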